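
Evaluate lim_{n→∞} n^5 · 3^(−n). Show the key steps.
lim = 0

Exponentials with base > 1 dominate every fixed polynomial: for any fixed c, n^c / 3^n → 0 as n → ∞ (e.g. by the ratio test, or by writing 3^n = e^(n ln 3) and noting e^(n ln 3) / n^c → ∞). Hence n^5 · 3^(−n) = n^5 / 3^n → 0.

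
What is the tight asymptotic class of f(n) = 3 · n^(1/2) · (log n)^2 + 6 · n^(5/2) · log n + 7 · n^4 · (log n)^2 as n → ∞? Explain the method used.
f(n) ∈ Θ(n^4 · (log n)^2)

Compare the terms by growth order. For large n, n^a · (log n)^b dominates n^a' · (log n)^b' iff a > a', or (a = a' and b > b'). Ranking the 3 terms shows the dominant one is 7 · n^4 · (log n)^2. Hence f(n) ∈ Θ(n^4 · (log n)^2).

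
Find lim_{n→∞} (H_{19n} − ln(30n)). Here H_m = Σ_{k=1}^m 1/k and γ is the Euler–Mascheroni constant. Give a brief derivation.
lim = ln(19/30) + γ

By Euler-Maclaurin, H_m = ln m + γ + O(1/m). So
  H_{19n} − ln(30n) = ln(19n) + γ − ln(30n) + O(1/n)
                       = ln(19/30) + γ + O(1/n).
Hence the limit is ln(19/30) + γ.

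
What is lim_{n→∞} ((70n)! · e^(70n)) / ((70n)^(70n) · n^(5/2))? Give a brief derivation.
lim = 0

Stirling: (70n)! ~ sqrt(2π·70n) · (70n/e)^(70n). Hence
  (70n)! · e^(70n) / (70n)^(70n) ~ sqrt(2π·70n).
Dividing by n^(5/2): sqrt(2π·70n) / n^(5/2) = sqrt(2π·70) · n^((1−5)/2), so the expression behaves like sqrt(2π·70) · n^((1−5)/2) → 0.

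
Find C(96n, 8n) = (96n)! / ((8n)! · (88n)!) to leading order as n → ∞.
C(96n, 8n) ~ (8916100448256/285311670611)^(8n) · sqrt(6/(11π·8n))

Write N = 8n. Apply Stirling to each factorial:
  (12N)! ~ sqrt(2π·12N) · (12N/e)^(12N),
  N! ~ sqrt(2π N) · (N/e)^N,
  (11N)! ~ sqrt(2π·11N) · (11N/e)^(11N).
The exponential factors combine to (12N)^(12N) / (N^N · (11N)^(11N)) = 12^(12N)/11^(11N) = (12^12/11^11)^N = (8916100448256/285311670611)^N.
The square-root prefactors combine to sqrt(2π·12N) / (sqrt(2π N)·sqrt(2π·11N)) = sqrt(12 / (2π·11·N)) = sqrt(6/(11π·8n)).
Substituting N = 8n: C(96n, 8n) ~ (8916100448256/285311670611)^(8n) · sqrt(6/(11π·8n)).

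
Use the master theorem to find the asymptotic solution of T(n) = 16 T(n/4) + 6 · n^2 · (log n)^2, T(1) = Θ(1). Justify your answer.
T(n) = Θ(n^2 · (log n)^3)

Here log_4 16 = 2 and f(n) = 6 · n^2 · (log n)^2 = Θ(n^(log_4 16) · (log n)^2). This is the extended Case 2 of the master theorem (f matches the critical exponent up to log factors), giving T(n) = Θ(n^(log_4 16) · (log n)^(2+1)) = Θ(n^2 · (log n)^3).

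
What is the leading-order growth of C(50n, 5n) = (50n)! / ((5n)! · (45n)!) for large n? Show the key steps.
C(50n, 5n) ~ (10000000000/387420489)^(5n) · sqrt(5/(9π·5n))

Write N = 5n. Apply Stirling to each factorial:
  (10N)! ~ sqrt(2π·10N) · (10N/e)^(10N),
  N! ~ sqrt(2π N) · (N/e)^N,
  (9N)! ~ sqrt(2π·9N) · (9N/e)^(9N).
The exponential factors combine to (10N)^(10N) / (N^N · (9N)^(9N)) = 10^(10N)/9^(9N) = (10^10/9^9)^N = (10000000000/387420489)^N.
The square-root prefactors combine to sqrt(2π·10N) / (sqrt(2π N)·sqrt(2π·9N)) = sqrt(10 / (2π·9·N)) = sqrt(5/(9π·5n)).
Substituting N = 5n: C(50n, 5n) ~ (10000000000/387420489)^(5n) · sqrt(5/(9π·5n)).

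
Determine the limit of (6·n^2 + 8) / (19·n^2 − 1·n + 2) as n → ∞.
lim = 6/19

For large n the leading n^2 terms dominate both numerator and denominator. Dividing top and bottom by n^2, every other term tends to 0, leaving 6/19.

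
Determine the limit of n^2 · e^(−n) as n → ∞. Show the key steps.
lim = 0

Exponentials with base > 1 dominate every fixed polynomial: for any fixed c, n^c / e^n → 0 as n → ∞ (e.g. by the ratio test, or since e^n grows faster than any power of n). Hence n^2 · e^(−n) = n^2 / e^n → 0.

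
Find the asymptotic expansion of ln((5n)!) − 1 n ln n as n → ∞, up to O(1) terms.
ln((5n)!) − 1 n ln n = 4 n ln n + 5(ln 5 − 1) n + (1/2) ln(2π·5n) + O(1/n)

Stirling: ln((5n)!) = 5n ln(5n) − 5n + (1/2) ln(2π·5n) + O(1/n).
Expand 5n ln(5n) = 5n (ln n + ln 5) = 5n ln n + 5n ln 5.
Subtract 1n ln n: leading term is (5 − 1) n ln n = 4 n ln n. The next term is 5n ln 5 − 5n = 5(ln 5 − 1) n. Then the (1/2) ln(2π·5n) correction.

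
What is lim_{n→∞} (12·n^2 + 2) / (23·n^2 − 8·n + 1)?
lim = 12/23

For large n the leading n^2 terms dominate both numerator and denominator. Dividing top and bottom by n^2, every other term tends to 0, leaving 12/23.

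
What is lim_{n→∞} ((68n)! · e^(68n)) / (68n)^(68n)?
lim = ∞

Stirling: (68n)! ~ sqrt(2π·68n) · (68n/e)^(68n). Hence
  (68n)! · e^(68n) / (68n)^(68n) ~ sqrt(2π·68n) = sqrt(2π·68) · sqrt(n) → ∞.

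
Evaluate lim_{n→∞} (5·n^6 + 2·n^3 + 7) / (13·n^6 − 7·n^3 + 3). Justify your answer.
lim = 5/13

For large n the leading n^6 terms dominate both numerator and denominator. Dividing top and bottom by n^6, every other term tends to 0, leaving 5/13.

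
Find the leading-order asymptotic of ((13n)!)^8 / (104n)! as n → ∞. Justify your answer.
((13n)!)^8/(104n)! ~ ((2π·13n)^(7/2) / sqrt(8)) · 8^(−8·13n)  →  0

Write N = 13n. Stirling: N! ~ sqrt(2π N)(N/e)^N and (8N)! ~ sqrt(2π·8N)·(8N/e)^(8N).
  (N!)^8/(8N)! ~ (2π N)^(8/2) (N/e)^(8N) / [sqrt(2π·8N) (8N/e)^(8N)]
     = (2π N)^(8/2) / sqrt(2π·8N) · (N/(8N))^(8N)
     = (2π N)^((8−1)/2) / sqrt(8) · 8^(−8N).
Since 8^8 > 1, the factor 8^(−8N) decays exponentially, so the ratio → 0. Substituting N = 13n gives the stated form.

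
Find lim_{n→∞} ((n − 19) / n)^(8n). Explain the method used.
lim = e^(−152)

Rewrite as (1 − 19/n)^(8n). By the standard limit (1 + x/n)^n → e^x, we have (1 − 19/n)^n → e^(−19), and raising to the 8th power gives e^(−152).
More precisely, ln[(1 − 19/n)^(8n)] = 8n · ln(1 − 19/n) = 8n · (-19/n + O(1/n^2)) = -152 + O(1/n) → -152.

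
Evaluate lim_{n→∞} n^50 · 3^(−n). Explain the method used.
lim = 0

Exponentials with base > 1 dominate every fixed polynomial: for any fixed c, n^c / 3^n → 0 as n → ∞ (e.g. by the ratio test, or by writing 3^n = e^(n ln 3) and noting e^(n ln 3) / n^c → ∞). Hence n^50 · 3^(−n) = n^50 / 3^n → 0.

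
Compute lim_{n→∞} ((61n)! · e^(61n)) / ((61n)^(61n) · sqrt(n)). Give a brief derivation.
lim = sqrt(2π·61)

Stirling: (61n)! ~ sqrt(2π·61n) · (61n/e)^(61n). Hence
  (61n)! · e^(61n) / (61n)^(61n) ~ sqrt(2π·61n).
Dividing by sqrt(n): sqrt(2π·61n) / sqrt(n) = sqrt(2π·61) · n^((1−1)/2), so the limit is sqrt(2π·61).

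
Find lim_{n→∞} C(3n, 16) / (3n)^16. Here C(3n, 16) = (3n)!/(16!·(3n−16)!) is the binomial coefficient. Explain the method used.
lim = 1/16! = 1/20922789888000

With N = 3n → ∞: C(N, 16) / N^16 = [N(N−1)…(N−15)] / (16! · N^16) = (1/16!) · 1 · (1 − 1/(3n)) · … · (1 − 15/(3n)). Each factor → 1 as N → ∞, so the limit is 1/16! = 1/20922789888000.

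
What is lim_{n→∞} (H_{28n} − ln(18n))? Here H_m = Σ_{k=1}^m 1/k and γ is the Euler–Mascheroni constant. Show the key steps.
lim = ln(14/9) + γ

By Euler-Maclaurin, H_m = ln m + γ + O(1/m). So
  H_{28n} − ln(18n) = ln(28n) + γ − ln(18n) + O(1/n)
                       = ln(28/18) + γ + O(1/n).
Hence the limit is ln(28/18) + γ (= ln(14/9)).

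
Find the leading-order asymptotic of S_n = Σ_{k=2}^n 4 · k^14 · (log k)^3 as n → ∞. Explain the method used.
S_n ~ 4 · n^15 · (log n)^3 / 15

By integral comparison, S_n = ∫_1^n 4 · x^14 · (log x)^3 dx + O(n^14 · (log n)^3). For the integral, the leading term of ∫_1^n x^14 (log x)^3 dx is n^15/15 · (log n)^3 (by repeated integration by parts; each step lowers the log-exponent and produces a relatively O(1/log n) correction). Hence S_n ~ 4 · n^15 · (log n)^3 / 15.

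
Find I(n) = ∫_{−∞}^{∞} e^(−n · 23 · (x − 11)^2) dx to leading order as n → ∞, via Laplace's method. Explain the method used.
I(n) = sqrt(π/(23n))

Here φ(x) = 23 · (x − 11)^2 has its unique minimum at x* = 11 with φ(x*) = 0 and φ''(x*) = 46. Laplace's method gives
  I(n) ~ e^(−n φ(x*)) · sqrt(2π / (n · φ''(x*))) = sqrt(2π / (46n)) = sqrt(π/(23n)).
This is exact: substituting u = (x − 11)·sqrt(23n) gives I(n) = (1/sqrt(23n)) ∫_{−∞}^{∞} e^(−u^2) du = sqrt(π/(23n)).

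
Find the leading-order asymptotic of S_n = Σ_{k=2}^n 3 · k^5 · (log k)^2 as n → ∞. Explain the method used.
S_n ~ n^6 · (log n)^2 / 2

By integral comparison, S_n = ∫_1^n 3 · x^5 · (log x)^2 dx + O(n^5 · (log n)^2). For the integral, the leading term of ∫_1^n x^5 (log x)^2 dx is n^6/6 · (log n)^2 (by repeated integration by parts; each step lowers the log-exponent and produces a relatively O(1/log n) correction). Hence S_n ~ n^6 · (log n)^2 / 2.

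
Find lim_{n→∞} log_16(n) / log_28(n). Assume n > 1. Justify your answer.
lim = ln(28) / ln(16) = log_16(28)

Change of base: log_16(n) = ln n / ln 16 and log_28(n) = ln n / ln 28. The ratio is (ln n / ln 16) · (ln 28 / ln n) = ln 28 / ln 16, a constant independent of n. So the limit is ln 28 / ln 16 = log_16(28).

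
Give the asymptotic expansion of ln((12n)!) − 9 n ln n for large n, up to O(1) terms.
ln((12n)!) − 9 n ln n = 3 n ln n + 12(ln 12 − 1) n + (1/2) ln(2π·12n) + O(1/n)

Stirling: ln((12n)!) = 12n ln(12n) − 12n + (1/2) ln(2π·12n) + O(1/n).
Expand 12n ln(12n) = 12n (ln n + ln 12) = 12n ln n + 12n ln 12.
Subtract 9n ln n: leading term is (12 − 9) n ln n = 3 n ln n. The next term is 12n ln 12 − 12n = 12(ln 12 − 1) n. Then the (1/2) ln(2π·12n) correction.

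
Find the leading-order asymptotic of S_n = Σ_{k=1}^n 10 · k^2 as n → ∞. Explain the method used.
S_n ~ 10 · n^3 / 3

By integral comparison (Euler-Maclaurin), Σ_{k=1}^n 10 · k^2 = 10 · ∫_0^n x^2 dx + O(n^2) = 10 · n^3/3 + O(n^2). (Equivalently, Faulhaber's formula gives the same leading term.)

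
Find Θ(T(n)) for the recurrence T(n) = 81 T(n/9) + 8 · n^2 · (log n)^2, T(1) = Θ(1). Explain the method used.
T(n) = Θ(n^2 · (log n)^3)

Here log_9 81 = 2 and f(n) = 8 · n^2 · (log n)^2 = Θ(n^(log_9 81) · (log n)^2). This is the extended Case 2 of the master theorem (f matches the critical exponent up to log factors), giving T(n) = Θ(n^(log_9 81) · (log n)^(2+1)) = Θ(n^2 · (log n)^3).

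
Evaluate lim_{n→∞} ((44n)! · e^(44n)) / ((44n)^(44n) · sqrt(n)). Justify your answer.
lim = sqrt(2π·44)

Stirling: (44n)! ~ sqrt(2π·44n) · (44n/e)^(44n). Hence
  (44n)! · e^(44n) / (44n)^(44n) ~ sqrt(2π·44n).
Dividing by sqrt(n): sqrt(2π·44n) / sqrt(n) = sqrt(2π·44) · n^((1−1)/2), so the limit is sqrt(2π·44).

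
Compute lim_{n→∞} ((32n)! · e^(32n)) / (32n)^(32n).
lim = ∞

Stirling: (32n)! ~ sqrt(2π·32n) · (32n/e)^(32n). Hence
  (32n)! · e^(32n) / (32n)^(32n) ~ sqrt(2π·32n) = sqrt(2π·32) · sqrt(n) → ∞.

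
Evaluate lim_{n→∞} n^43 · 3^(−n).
lim = 0

Exponentials with base > 1 dominate every fixed polynomial: for any fixed c, n^c / 3^n → 0 as n → ∞ (e.g. by the ratio test, or by writing 3^n = e^(n ln 3) and noting e^(n ln 3) / n^c → ∞). Hence n^43 · 3^(−n) = n^43 / 3^n → 0.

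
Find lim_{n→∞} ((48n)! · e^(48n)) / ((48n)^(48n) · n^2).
lim = 0

Stirling: (48n)! ~ sqrt(2π·48n) · (48n/e)^(48n). Hence
  (48n)! · e^(48n) / (48n)^(48n) ~ sqrt(2π·48n).
Dividing by n^2: sqrt(2π·48n) / n^2 = sqrt(2π·48) · n^((1−4)/2), so the expression behaves like sqrt(2π·48) · n^((1−4)/2) → 0.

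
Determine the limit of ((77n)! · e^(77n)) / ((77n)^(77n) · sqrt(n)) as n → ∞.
lim = sqrt(2π·77)

Stirling: (77n)! ~ sqrt(2π·77n) · (77n/e)^(77n). Hence
  (77n)! · e^(77n) / (77n)^(77n) ~ sqrt(2π·77n).
Dividing by sqrt(n): sqrt(2π·77n) / sqrt(n) = sqrt(2π·77) · n^((1−1)/2), so the limit is sqrt(2π·77).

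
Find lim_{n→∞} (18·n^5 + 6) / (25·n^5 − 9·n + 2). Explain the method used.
lim = 18/25

For large n the leading n^5 terms dominate both numerator and denominator. Dividing top and bottom by n^5, every other term tends to 0, leaving 18/25.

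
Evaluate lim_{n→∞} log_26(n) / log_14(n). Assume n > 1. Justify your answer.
lim = ln(14) / ln(26) = log_26(14)

Change of base: log_26(n) = ln n / ln 26 and log_14(n) = ln n / ln 14. The ratio is (ln n / ln 26) · (ln 14 / ln n) = ln 14 / ln 26, a constant independent of n. So the limit is ln 14 / ln 26 = log_26(14).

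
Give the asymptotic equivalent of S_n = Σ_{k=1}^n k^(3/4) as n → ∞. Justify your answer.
S_n ~ (4/7) · n^(7/4)

Integral comparison: Σ_{k=1}^n k^(3/4) = ∫_0^n x^(3/4) dx + O(n^(3/4)). The integral is n^(1 + 3/4) / (1 + 3/4) = n^((3+4)/4) / ((3+4)/4) = (4/7) · n^(7/4).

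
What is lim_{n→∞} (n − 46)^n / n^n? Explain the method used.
lim = e^(−46)

Rewrite as (1 − 46/n)^(n). By the standard limit (1 + x/n)^n → e^x, we have (1 − 46/n)^n → e^(−46), and raising to the 1st power gives e^(−46).
More precisely, ln[(1 − 46/n)^(n)] = n · ln(1 − 46/n) = n · (-46/n + O(1/n^2)) = -46 + O(1/n) → -46.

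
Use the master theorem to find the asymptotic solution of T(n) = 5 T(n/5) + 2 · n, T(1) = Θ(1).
T(n) = Θ(n log n)

log_5 5 = 1, and f(n) = 2 · n = Θ(n^(log_5 5)). This is Case 2 of the master theorem: T(n) = Θ(f(n) · log n) = Θ(n log n).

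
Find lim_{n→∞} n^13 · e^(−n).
lim = 0

Exponentials with base > 1 dominate every fixed polynomial: for any fixed c, n^c / e^n → 0 as n → ∞ (e.g. by the ratio test, or since e^n grows faster than any power of n). Hence n^13 · e^(−n) = n^13 / e^n → 0.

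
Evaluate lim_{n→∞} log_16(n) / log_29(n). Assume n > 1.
lim = ln(29) / ln(16) = log_16(29)

Change of base: log_16(n) = ln n / ln 16 and log_29(n) = ln n / ln 29. The ratio is (ln n / ln 16) · (ln 29 / ln n) = ln 29 / ln 16, a constant independent of n. So the limit is ln 29 / ln 16 = log_16(29).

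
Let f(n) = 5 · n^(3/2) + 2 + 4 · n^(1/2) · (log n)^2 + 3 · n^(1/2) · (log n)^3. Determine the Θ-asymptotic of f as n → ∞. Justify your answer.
f(n) ∈ Θ(n^(3/2))

Compare the terms by growth order. For large n, n^a · (log n)^b dominates n^a' · (log n)^b' iff a > a', or (a = a' and b > b'). Ranking the 4 terms shows the dominant one is 5 · n^(3/2). Hence f(n) ∈ Θ(n^(3/2)).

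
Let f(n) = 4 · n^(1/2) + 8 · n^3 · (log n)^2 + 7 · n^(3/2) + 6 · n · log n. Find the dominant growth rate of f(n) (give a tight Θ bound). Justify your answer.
f(n) ∈ Θ(n^3 · (log n)^2)

Compare the terms by growth order. For large n, n^a · (log n)^b dominates n^a' · (log n)^b' iff a > a', or (a = a' and b > b'). Ranking the 4 terms shows the dominant one is 8 · n^3 · (log n)^2. Hence f(n) ∈ Θ(n^3 · (log n)^2).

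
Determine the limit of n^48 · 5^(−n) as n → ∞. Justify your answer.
lim = 0

Exponentials with base > 1 dominate every fixed polynomial: for any fixed c, n^c / 5^n → 0 as n → ∞ (e.g. by the ratio test, or by writing 5^n = e^(n ln 5) and noting e^(n ln 5) / n^c → ∞). Hence n^48 · 5^(−n) = n^48 / 5^n → 0.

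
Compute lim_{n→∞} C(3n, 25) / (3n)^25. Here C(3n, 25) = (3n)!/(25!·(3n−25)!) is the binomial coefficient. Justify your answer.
lim = 1/25! = 1/15511210043330985984000000

With N = 3n → ∞: C(N, 25) / N^25 = [N(N−1)…(N−24)] / (25! · N^25) = (1/25!) · 1 · (1 − 1/(3n)) · … · (1 − 24/(3n)). Each factor → 1 as N → ∞, so the limit is 1/25! = 1/15511210043330985984000000.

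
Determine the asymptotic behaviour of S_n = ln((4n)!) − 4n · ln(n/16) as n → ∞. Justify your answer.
S_n ~ 4n · (ln 64 − 1) + O(ln n)

Stirling: ln((4n)!) = 4n ln(4n) − 4n + O(ln n).
  S_n = 4n ln(4n) − 4n − 4n ln(n/16) + O(ln n)
      = 4n ln(4n) − 4n ln n + 4n ln 16 − 4n + O(ln n)
      = 4n ln 4 + 4n ln 16 − 4n + O(ln n)
      = 4n (ln 64 − 1) + O(ln n).
Numerically ln(64) − 1 ≈ 3.1589.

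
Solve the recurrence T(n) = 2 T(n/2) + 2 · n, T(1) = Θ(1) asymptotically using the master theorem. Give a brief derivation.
T(n) = Θ(n log n)

log_2 2 = 1, and f(n) = 2 · n = Θ(n^(log_2 2)). This is Case 2 of the master theorem: T(n) = Θ(f(n) · log n) = Θ(n log n).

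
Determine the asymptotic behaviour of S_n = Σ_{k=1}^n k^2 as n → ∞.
S_n ~ n^3 / 3

By integral comparison (Euler-Maclaurin), Σ_{k=1}^n k^2 = ∫_0^n x^2 dx + O(n^2) = n^3/3 + O(n^2). (Equivalently, Faulhaber's formula gives the same leading term.)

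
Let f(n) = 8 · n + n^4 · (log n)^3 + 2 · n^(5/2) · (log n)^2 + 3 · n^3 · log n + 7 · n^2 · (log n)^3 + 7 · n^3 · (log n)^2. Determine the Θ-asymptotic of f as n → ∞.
f(n) ∈ Θ(n^4 · (log n)^3)

Compare the terms by growth order. For large n, n^a · (log n)^b dominates n^a' · (log n)^b' iff a > a', or (a = a' and b > b'). Ranking the 6 terms shows the dominant one is n^4 · (log n)^3. Hence f(n) ∈ Θ(n^4 · (log n)^3).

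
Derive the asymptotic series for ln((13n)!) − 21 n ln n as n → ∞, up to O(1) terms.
ln((13n)!) − 21 n ln n = −8 n ln n + 13(ln 13 − 1) n + (1/2) ln(2π·13n) + O(1/n)

Stirling: ln((13n)!) = 13n ln(13n) − 13n + (1/2) ln(2π·13n) + O(1/n).
Expand 13n ln(13n) = 13n (ln n + ln 13) = 13n ln n + 13n ln 13.
Subtract 21n ln n: leading term is (13 − 21) n ln n = −8 n ln n. The next term is 13n ln 13 − 13n = 13(ln 13 − 1) n. Then the (1/2) ln(2π·13n) correction.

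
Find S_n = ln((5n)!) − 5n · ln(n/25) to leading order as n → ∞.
S_n ~ 5n · (ln 125 − 1) + O(ln n)

Stirling: ln((5n)!) = 5n ln(5n) − 5n + O(ln n).
  S_n = 5n ln(5n) − 5n − 5n ln(n/25) + O(ln n)
      = 5n ln(5n) − 5n ln n + 5n ln 25 − 5n + O(ln n)
      = 5n ln 5 + 5n ln 25 − 5n + O(ln n)
      = 5n (ln 125 − 1) + O(ln n).
Numerically ln(125) − 1 ≈ 3.8283.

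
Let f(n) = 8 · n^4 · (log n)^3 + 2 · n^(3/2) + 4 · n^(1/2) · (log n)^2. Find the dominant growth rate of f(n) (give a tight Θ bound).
f(n) ∈ Θ(n^4 · (log n)^3)

Compare the terms by growth order. For large n, n^a · (log n)^b dominates n^a' · (log n)^b' iff a > a', or (a = a' and b > b'). Ranking the 3 terms shows the dominant one is 8 · n^4 · (log n)^3. Hence f(n) ∈ Θ(n^4 · (log n)^3).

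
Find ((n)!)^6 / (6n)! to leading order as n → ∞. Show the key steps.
((n)!)^6/(6n)! ~ ((2π·n)^(5/2) / sqrt(6)) · 6^(−6·n)  →  0

Write N = n. Stirling: N! ~ sqrt(2π N)(N/e)^N and (6N)! ~ sqrt(2π·6N)·(6N/e)^(6N).
  (N!)^6/(6N)! ~ (2π N)^(6/2) (N/e)^(6N) / [sqrt(2π·6N) (6N/e)^(6N)]
     = (2π N)^(6/2) / sqrt(2π·6N) · (N/(6N))^(6N)
     = (2π N)^((6−1)/2) / sqrt(6) · 6^(−6N).
Since 6^6 > 1, the factor 6^(−6N) decays exponentially, so the ratio → 0. Substituting N = n gives the stated form.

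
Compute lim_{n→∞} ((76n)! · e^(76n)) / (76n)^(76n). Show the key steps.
lim = ∞

Stirling: (76n)! ~ sqrt(2π·76n) · (76n/e)^(76n). Hence
  (76n)! · e^(76n) / (76n)^(76n) ~ sqrt(2π·76n) = sqrt(2π·76) · sqrt(n) → ∞.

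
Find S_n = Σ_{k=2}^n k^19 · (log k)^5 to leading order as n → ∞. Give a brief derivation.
S_n ~ n^20 · (log n)^5 / 20

By integral comparison, S_n = ∫_1^n x^19 · (log x)^5 dx + O(n^19 · (log n)^5). For the integral, the leading term of ∫_1^n x^19 (log x)^5 dx is n^20/20 · (log n)^5 (by repeated integration by parts; each step lowers the log-exponent and produces a relatively O(1/log n) correction). Hence S_n ~ n^20 · (log n)^5 / 20.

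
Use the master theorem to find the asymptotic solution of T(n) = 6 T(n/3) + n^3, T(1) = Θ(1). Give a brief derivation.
T(n) = Θ(n^3)

log_3 6 ≈ 1.631. f(n) = n^3 dominates n^(log_3 6) since 3 > 1.631, and the regularity condition a·f(n/b) = 6·(n/3)^3 = (6/27)·n^3 ≤ c·f(n) holds with c = 6/27 ≈ 0.222 < 1. So this is Case 3: T(n) = Θ(f(n)) = Θ(n^3).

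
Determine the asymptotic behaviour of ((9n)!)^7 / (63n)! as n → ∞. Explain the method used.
((9n)!)^7/(63n)! ~ ((2π·9n)^(6/2) / sqrt(7)) · 7^(−7·9n)  →  0

Write N = 9n. Stirling: N! ~ sqrt(2π N)(N/e)^N and (7N)! ~ sqrt(2π·7N)·(7N/e)^(7N).
  (N!)^7/(7N)! ~ (2π N)^(7/2) (N/e)^(7N) / [sqrt(2π·7N) (7N/e)^(7N)]
     = (2π N)^(7/2) / sqrt(2π·7N) · (N/(7N))^(7N)
     = (2π N)^((7−1)/2) / sqrt(7) · 7^(−7N).
Since 7^7 > 1, the factor 7^(−7N) decays exponentially, so the ratio → 0. Substituting N = 9n gives the stated form.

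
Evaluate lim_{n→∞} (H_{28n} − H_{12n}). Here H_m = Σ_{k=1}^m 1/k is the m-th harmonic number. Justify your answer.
lim = ln(28/12) = ln(7/3)

Euler-Maclaurin gives H_m = ln m + γ + 1/(2m) + O(1/m^2). The γ and O(1/m) terms cancel in the difference:
  H_{28n} − H_{12n} = ln(28n) − ln(12n) + O(1/n) = ln(28/12) + O(1/n).
Hence the limit is ln(28/12) = ln(7/3).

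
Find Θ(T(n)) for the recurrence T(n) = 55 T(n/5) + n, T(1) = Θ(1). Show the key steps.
T(n) = Θ(n^(log_5 55))

Master theorem: compare f(n) = n to n^(log_5 55) where log_5 55 ≈ 2.490. Since 1 < log_5 55, we have f(n) = O(n^(log_5 55 − ε)) for some ε > 0 — Case 1. Hence T(n) = Θ(n^(log_5 55)).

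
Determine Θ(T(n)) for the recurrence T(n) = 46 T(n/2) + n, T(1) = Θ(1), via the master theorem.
T(n) = Θ(n^(log_2 46))

Master theorem: compare f(n) = n to n^(log_2 46) where log_2 46 ≈ 5.524. Since 1 < log_2 46, we have f(n) = O(n^(log_2 46 − ε)) for some ε > 0 — Case 1. Hence T(n) = Θ(n^(log_2 46)).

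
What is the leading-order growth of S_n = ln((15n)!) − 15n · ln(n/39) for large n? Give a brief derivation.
S_n ~ 15n · (ln 585 − 1) + O(ln n)

Stirling: ln((15n)!) = 15n ln(15n) − 15n + O(ln n).
  S_n = 15n ln(15n) − 15n − 15n ln(n/39) + O(ln n)
      = 15n ln(15n) − 15n ln n + 15n ln 39 − 15n + O(ln n)
      = 15n ln 15 + 15n ln 39 − 15n + O(ln n)
      = 15n (ln 585 − 1) + O(ln n).
Numerically ln(585) − 1 ≈ 5.3716.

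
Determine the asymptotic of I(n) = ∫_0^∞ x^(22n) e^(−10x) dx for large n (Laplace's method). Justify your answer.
I(n) ~ (sqrt(2π·22n) / 10) · (22n/(10e))^(22n)

Write the integrand as exp(22n ln x − 10x) and set f(x) = 22n ln x − 10x. Then f'(x) = 22n/x − 10 = 0 at x* = 22n/10, and f''(x*) = −22n/x*^2 = −10^2/(22n). Laplace's method (interior maximum) gives
  I(n) ~ e^(f(x*)) · sqrt(2π / |f''(x*)|)
        = exp(22n ln(22n/10) − 22n) · sqrt(2π · 22n / 10^2)
        = (22n/10)^(22n) e^(−22n) · sqrt(2π·22n) / 10
        = (sqrt(2π·22n) / 10) · (22n/(10e))^(22n).
This matches Γ(22n+1)/10^(22n+1) with Stirling applied to Γ.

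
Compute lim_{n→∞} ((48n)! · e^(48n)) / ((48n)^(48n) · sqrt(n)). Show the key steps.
lim = sqrt(2π·48)

Stirling: (48n)! ~ sqrt(2π·48n) · (48n/e)^(48n). Hence
  (48n)! · e^(48n) / (48n)^(48n) ~ sqrt(2π·48n).
Dividing by sqrt(n): sqrt(2π·48n) / sqrt(n) = sqrt(2π·48) · n^((1−1)/2), so the limit is sqrt(2π·48).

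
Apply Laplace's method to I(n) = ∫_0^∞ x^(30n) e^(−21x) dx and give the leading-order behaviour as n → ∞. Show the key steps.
I(n) ~ (sqrt(2π·30n) / 21) · (30n/(21e))^(30n)

Write the integrand as exp(30n ln x − 21x) and set f(x) = 30n ln x − 21x. Then f'(x) = 30n/x − 21 = 0 at x* = 30n/21, and f''(x*) = −30n/x*^2 = −21^2/(30n). Laplace's method (interior maximum) gives
  I(n) ~ e^(f(x*)) · sqrt(2π / |f''(x*)|)
        = exp(30n ln(30n/21) − 30n) · sqrt(2π · 30n / 21^2)
        = (30n/21)^(30n) e^(−30n) · sqrt(2π·30n) / 21
        = (sqrt(2π·30n) / 21) · (30n/(21e))^(30n).
This matches Γ(30n+1)/21^(30n+1) with Stirling applied to Γ.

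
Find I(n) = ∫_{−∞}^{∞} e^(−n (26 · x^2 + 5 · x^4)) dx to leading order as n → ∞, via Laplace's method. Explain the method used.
I(n) ~ sqrt(π/(26n))

φ(x) = 26 · x^2 + 5 · x^4 has its unique global minimum at x* = 0 (since φ'(x) = 52x + 20x^3 = 0 only at x = 0 for real x with both coefficients positive, and φ → ∞ as |x| → ∞). At x* = 0, φ(0) = 0 and φ''(0) = 52. Laplace's method then gives
  I(n) ~ sqrt(2π / (n · φ''(0))) · e^(−n φ(0)) = sqrt(2π / (52n)) = sqrt(π/(26n)).
The 5 · x^4 term contributes only at subleading order (an O(1/n) relative correction).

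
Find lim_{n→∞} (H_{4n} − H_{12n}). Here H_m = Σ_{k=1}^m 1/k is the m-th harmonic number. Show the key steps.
lim = ln(4/12) = −ln 3

Euler-Maclaurin gives H_m = ln m + γ + 1/(2m) + O(1/m^2). The γ and O(1/m) terms cancel in the difference:
  H_{4n} − H_{12n} = ln(4n) − ln(12n) + O(1/n) = ln(4/12) + O(1/n).
Hence the limit is ln(4/12) = −ln 3.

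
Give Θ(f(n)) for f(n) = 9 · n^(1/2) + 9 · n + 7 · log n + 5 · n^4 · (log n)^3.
f(n) ∈ Θ(n^4 · (log n)^3)

Compare the terms by growth order. For large n, n^a · (log n)^b dominates n^a' · (log n)^b' iff a > a', or (a = a' and b > b'). Ranking the 4 terms shows the dominant one is 5 · n^4 · (log n)^3. Hence f(n) ∈ Θ(n^4 · (log n)^3).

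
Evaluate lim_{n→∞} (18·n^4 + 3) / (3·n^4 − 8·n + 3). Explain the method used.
lim = 18/3 = 6

For large n the leading n^4 terms dominate both numerator and denominator. Dividing top and bottom by n^4, every other term tends to 0, leaving 18/3 = 6.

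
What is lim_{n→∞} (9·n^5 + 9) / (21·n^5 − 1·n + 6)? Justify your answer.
lim = 9/21 = 3/7

For large n the leading n^5 terms dominate both numerator and denominator. Dividing top and bottom by n^5, every other term tends to 0, leaving 9/21 = 3/7.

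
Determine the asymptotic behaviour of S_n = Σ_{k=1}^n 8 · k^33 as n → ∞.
S_n ~ 4 · n^34 / 17

By integral comparison (Euler-Maclaurin), Σ_{k=1}^n 8 · k^33 = 8 · ∫_0^n x^33 dx + O(n^33) = 8 · n^34/34 = 4 · n^34 / 17 + O(n^33). (Equivalently, Faulhaber's formula gives the same leading term.)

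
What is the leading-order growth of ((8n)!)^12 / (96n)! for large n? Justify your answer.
((8n)!)^12/(96n)! ~ ((2π·8n)^(11/2) / sqrt(12)) · 12^(−12·8n)  →  0

Write N = 8n. Stirling: N! ~ sqrt(2π N)(N/e)^N and (12N)! ~ sqrt(2π·12N)·(12N/e)^(12N).
  (N!)^12/(12N)! ~ (2π N)^(12/2) (N/e)^(12N) / [sqrt(2π·12N) (12N/e)^(12N)]
     = (2π N)^(12/2) / sqrt(2π·12N) · (N/(12N))^(12N)
     = (2π N)^((12−1)/2) / sqrt(12) · 12^(−12N).
Since 12^12 > 1, the factor 12^(−12N) decays exponentially, so the ratio → 0. Substituting N = 8n gives the stated form.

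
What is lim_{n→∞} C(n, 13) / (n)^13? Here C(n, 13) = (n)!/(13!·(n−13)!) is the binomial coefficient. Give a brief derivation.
lim = 1/13! = 1/6227020800

With N = n → ∞: C(N, 13) / N^13 = [N(N−1)…(N−12)] / (13! · N^13) = (1/13!) · 1 · (1 − 1/n) · … · (1 − 12/n). Each factor → 1 as N → ∞, so the limit is 1/13! = 1/6227020800.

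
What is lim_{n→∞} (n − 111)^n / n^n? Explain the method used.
lim = e^(−111)

Rewrite as (1 − 111/n)^(n). By the standard limit (1 + x/n)^n → e^x, we have (1 − 111/n)^n → e^(−111), and raising to the 1st power gives e^(−111).
More precisely, ln[(1 − 111/n)^(n)] = n · ln(1 − 111/n) = n · (-111/n + O(1/n^2)) = -111 + O(1/n) → -111.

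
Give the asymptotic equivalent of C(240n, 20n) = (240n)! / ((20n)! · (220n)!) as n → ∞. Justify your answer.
C(240n, 20n) ~ (8916100448256/285311670611)^(20n) · sqrt(6/(11π·20n))

Write N = 20n. Apply Stirling to each factorial:
  (12N)! ~ sqrt(2π·12N) · (12N/e)^(12N),
  N! ~ sqrt(2π N) · (N/e)^N,
  (11N)! ~ sqrt(2π·11N) · (11N/e)^(11N).
The exponential factors combine to (12N)^(12N) / (N^N · (11N)^(11N)) = 12^(12N)/11^(11N) = (12^12/11^11)^N = (8916100448256/285311670611)^N.
The square-root prefactors combine to sqrt(2π·12N) / (sqrt(2π N)·sqrt(2π·11N)) = sqrt(12 / (2π·11·N)) = sqrt(6/(11π·20n)).
Substituting N = 20n: C(240n, 20n) ~ (8916100448256/285311670611)^(20n) · sqrt(6/(11π·20n)).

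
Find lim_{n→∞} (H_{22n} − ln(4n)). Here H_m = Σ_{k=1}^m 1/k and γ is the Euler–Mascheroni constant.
lim = ln(11/2) + γ

By Euler-Maclaurin, H_m = ln m + γ + O(1/m). So
  H_{22n} − ln(4n) = ln(22n) + γ − ln(4n) + O(1/n)
                       = ln(22/4) + γ + O(1/n).
Hence the limit is ln(22/4) + γ (= ln(11/2)).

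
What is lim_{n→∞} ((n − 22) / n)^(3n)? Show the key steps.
lim = e^(−66)

Rewrite as (1 − 22/n)^(3n). By the standard limit (1 + x/n)^n → e^x, we have (1 − 22/n)^n → e^(−22), and raising to the 3rd power gives e^(−66).
More precisely, ln[(1 − 22/n)^(3n)] = 3n · ln(1 − 22/n) = 3n · (-22/n + O(1/n^2)) = -66 + O(1/n) → -66.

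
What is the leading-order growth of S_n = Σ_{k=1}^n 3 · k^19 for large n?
S_n ~ 3 · n^20 / 20

By integral comparison (Euler-Maclaurin), Σ_{k=1}^n 3 · k^19 = 3 · ∫_0^n x^19 dx + O(n^19) = 3 · n^20/20 + O(n^19). (Equivalently, Faulhaber's formula gives the same leading term.)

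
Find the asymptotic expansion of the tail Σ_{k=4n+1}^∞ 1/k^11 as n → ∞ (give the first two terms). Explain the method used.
Σ_{k>4n} 1/k^11 = 1/(10 · (4n)^10) − 1/(2 · (4n)^11) + O(1/(4n)^12)

Compare to the integral: ∫_{4n}^∞ x^(−11) dx = [−x^(−10)/10]_{4n}^∞ = 1/((11−1)·(4n)^10). The Euler-Maclaurin correction adds −f(4n)/2 = −1/(2·(4n)^11). Euler-Maclaurin then gives
  Σ_{k>4n} 1/k^11 = ∫_{4n}^∞ dx/x^11 − 1/(2·(4n)^11) + O(1/(4n)^12).
(Equivalently this is ζ(11) − Σ_{k≤4n} 1/k^11.)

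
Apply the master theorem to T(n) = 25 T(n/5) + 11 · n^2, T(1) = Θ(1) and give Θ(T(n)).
T(n) = Θ(n^2 log n)

log_5 25 = 2, and f(n) = 11 · n^2 = Θ(n^(log_5 25)). This is Case 2 of the master theorem: T(n) = Θ(f(n) · log n) = Θ(n^2 log n).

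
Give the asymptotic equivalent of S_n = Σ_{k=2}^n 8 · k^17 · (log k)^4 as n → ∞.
S_n ~ 4 · n^18 · (log n)^4 / 9

By integral comparison, S_n = ∫_1^n 8 · x^17 · (log x)^4 dx + O(n^17 · (log n)^4). For the integral, the leading term of ∫_1^n x^17 (log x)^4 dx is n^18/18 · (log n)^4 (by repeated integration by parts; each step lowers the log-exponent and produces a relatively O(1/log n) correction). Hence S_n ~ 4 · n^18 · (log n)^4 / 9.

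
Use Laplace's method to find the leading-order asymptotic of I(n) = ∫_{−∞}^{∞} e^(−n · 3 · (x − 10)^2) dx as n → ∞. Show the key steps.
I(n) = sqrt(π/(3n))

Here φ(x) = 3 · (x − 10)^2 has its unique minimum at x* = 10 with φ(x*) = 0 and φ''(x*) = 6. Laplace's method gives
  I(n) ~ e^(−n φ(x*)) · sqrt(2π / (n · φ''(x*))) = sqrt(2π / (6n)) = sqrt(π/(3n)).
This is exact: substituting u = (x − 10)·sqrt(3n) gives I(n) = (1/sqrt(3n)) ∫_{−∞}^{∞} e^(−u^2) du = sqrt(π/(3n)).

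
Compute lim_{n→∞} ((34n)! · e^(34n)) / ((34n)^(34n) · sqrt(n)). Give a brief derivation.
lim = sqrt(2π·34)

Stirling: (34n)! ~ sqrt(2π·34n) · (34n/e)^(34n). Hence
  (34n)! · e^(34n) / (34n)^(34n) ~ sqrt(2π·34n).
Dividing by sqrt(n): sqrt(2π·34n) / sqrt(n) = sqrt(2π·34) · n^((1−1)/2), so the limit is sqrt(2π·34).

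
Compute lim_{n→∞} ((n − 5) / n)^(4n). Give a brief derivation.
lim = e^(−20)

Rewrite as (1 − 5/n)^(4n). By the standard limit (1 + x/n)^n → e^x, we have (1 − 5/n)^n → e^(−5), and raising to the 4th power gives e^(−20).
More precisely, ln[(1 − 5/n)^(4n)] = 4n · ln(1 − 5/n) = 4n · (-5/n + O(1/n^2)) = -20 + O(1/n) → -20.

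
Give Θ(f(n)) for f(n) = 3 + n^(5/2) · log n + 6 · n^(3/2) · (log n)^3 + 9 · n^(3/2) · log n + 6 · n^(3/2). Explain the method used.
f(n) ∈ Θ(n^(5/2) · log n)

Compare the terms by growth order. For large n, n^a · (log n)^b dominates n^a' · (log n)^b' iff a > a', or (a = a' and b > b'). Ranking the 5 terms shows the dominant one is n^(5/2) · log n. Hence f(n) ∈ Θ(n^(5/2) · log n).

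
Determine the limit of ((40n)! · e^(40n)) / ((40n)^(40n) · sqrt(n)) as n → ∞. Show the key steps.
lim = sqrt(2π·40)

Stirling: (40n)! ~ sqrt(2π·40n) · (40n/e)^(40n). Hence
  (40n)! · e^(40n) / (40n)^(40n) ~ sqrt(2π·40n).
Dividing by sqrt(n): sqrt(2π·40n) / sqrt(n) = sqrt(2π·40) · n^((1−1)/2), so the limit is sqrt(2π·40).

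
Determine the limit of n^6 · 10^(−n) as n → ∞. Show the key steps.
lim = 0

Exponentials with base > 1 dominate every fixed polynomial: for any fixed c, n^c / 10^n → 0 as n → ∞ (e.g. by the ratio test, or by writing 10^n = e^(n ln 10) and noting e^(n ln 10) / n^c → ∞). Hence n^6 · 10^(−n) = n^6 / 10^n → 0.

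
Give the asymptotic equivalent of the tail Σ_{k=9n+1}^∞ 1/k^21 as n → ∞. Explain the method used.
Σ_{k>9n} 1/k^21 ~ 1/(20 · (9n)^20)

Compare to the integral: ∫_{9n}^∞ x^(−21) dx = [−x^(−20)/20]_{9n}^∞ = 1/((21−1)·(9n)^20). Euler-Maclaurin then gives
  Σ_{k>9n} 1/k^21 = ∫_{9n}^∞ dx/x^21 − 1/(2·(9n)^21) + O(1/(9n)^22).
(Equivalently this is ζ(21) − Σ_{k≤9n} 1/k^21.)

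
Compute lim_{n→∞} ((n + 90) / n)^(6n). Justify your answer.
lim = e^540

Rewrite as (1 + 90/n)^(6n). By the standard limit (1 + x/n)^n → e^x, we have (1 + 90/n)^n → e^90, and raising to the 6th power gives e^540.
More precisely, ln[(1 + 90/n)^(6n)] = 6n · ln(1 + 90/n) = 6n · (90/n + O(1/n^2)) = 540 + O(1/n) → 540.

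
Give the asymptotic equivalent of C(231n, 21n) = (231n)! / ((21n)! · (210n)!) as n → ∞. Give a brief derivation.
C(231n, 21n) ~ (285311670611/10000000000)^(21n) · sqrt(11/(20π·21n))

Write N = 21n. Apply Stirling to each factorial:
  (11N)! ~ sqrt(2π·11N) · (11N/e)^(11N),
  N! ~ sqrt(2π N) · (N/e)^N,
  (10N)! ~ sqrt(2π·10N) · (10N/e)^(10N).
The exponential factors combine to (11N)^(11N) / (N^N · (10N)^(10N)) = 11^(11N)/10^(10N) = (11^11/10^10)^N = (285311670611/10000000000)^N.
The square-root prefactors combine to sqrt(2π·11N) / (sqrt(2π N)·sqrt(2π·10N)) = sqrt(11 / (2π·10·N)) = sqrt(11/(20π·21n)).
Substituting N = 21n: C(231n, 21n) ~ (285311670611/10000000000)^(21n) · sqrt(11/(20π·21n)).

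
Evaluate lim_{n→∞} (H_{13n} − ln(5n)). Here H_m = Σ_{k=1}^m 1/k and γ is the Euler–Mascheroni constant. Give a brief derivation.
lim = ln(13/5) + γ

By Euler-Maclaurin, H_m = ln m + γ + O(1/m). So
  H_{13n} − ln(5n) = ln(13n) + γ − ln(5n) + O(1/n)
                       = ln(13/5) + γ + O(1/n).
Hence the limit is ln(13/5) + γ.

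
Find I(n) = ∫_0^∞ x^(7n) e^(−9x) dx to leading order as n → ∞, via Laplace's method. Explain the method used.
I(n) ~ (sqrt(2π·7n) / 9) · (7n/(9e))^(7n)

Write the integrand as exp(7n ln x − 9x) and set f(x) = 7n ln x − 9x. Then f'(x) = 7n/x − 9 = 0 at x* = 7n/9, and f''(x*) = −7n/x*^2 = −9^2/(7n). Laplace's method (interior maximum) gives
  I(n) ~ e^(f(x*)) · sqrt(2π / |f''(x*)|)
        = exp(7n ln(7n/9) − 7n) · sqrt(2π · 7n / 9^2)
        = (7n/9)^(7n) e^(−7n) · sqrt(2π·7n) / 9
        = (sqrt(2π·7n) / 9) · (7n/(9e))^(7n).
This matches Γ(7n+1)/9^(7n+1) with Stirling applied to Γ.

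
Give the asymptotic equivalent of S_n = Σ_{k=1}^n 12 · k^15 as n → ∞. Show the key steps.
S_n ~ 3 · n^16 / 4

By integral comparison (Euler-Maclaurin), Σ_{k=1}^n 12 · k^15 = 12 · ∫_0^n x^15 dx + O(n^15) = 12 · n^16/16 = 3 · n^16 / 4 + O(n^15). (Equivalently, Faulhaber's formula gives the same leading term.)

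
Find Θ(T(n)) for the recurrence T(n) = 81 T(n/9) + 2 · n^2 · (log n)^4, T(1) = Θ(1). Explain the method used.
T(n) = Θ(n^2 · (log n)^5)

Here log_9 81 = 2 and f(n) = 2 · n^2 · (log n)^4 = Θ(n^(log_9 81) · (log n)^4). This is the extended Case 2 of the master theorem (f matches the critical exponent up to log factors), giving T(n) = Θ(n^(log_9 81) · (log n)^(4+1)) = Θ(n^2 · (log n)^5).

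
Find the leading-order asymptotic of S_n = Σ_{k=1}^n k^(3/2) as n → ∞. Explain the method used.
S_n ~ (2/5) · n^(5/2)

Integral comparison: Σ_{k=1}^n k^(3/2) = ∫_0^n x^(3/2) dx + O(n^(3/2)). The integral is n^(1 + 3/2) / (1 + 3/2) = n^((3+2)/2) / ((3+2)/2) = (2/5) · n^(5/2).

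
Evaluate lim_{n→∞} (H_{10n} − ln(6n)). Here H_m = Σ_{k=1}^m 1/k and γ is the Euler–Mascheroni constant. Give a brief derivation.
lim = ln(5/3) + γ

By Euler-Maclaurin, H_m = ln m + γ + O(1/m). So
  H_{10n} − ln(6n) = ln(10n) + γ − ln(6n) + O(1/n)
                       = ln(10/6) + γ + O(1/n).
Hence the limit is ln(10/6) + γ (= ln(5/3)).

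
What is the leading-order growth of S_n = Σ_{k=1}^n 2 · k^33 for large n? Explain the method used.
S_n ~ n^34 / 17

By integral comparison (Euler-Maclaurin), Σ_{k=1}^n 2 · k^33 = 2 · ∫_0^n x^33 dx + O(n^33) = 2 · n^34/34 = n^34 / 17 + O(n^33). (Equivalently, Faulhaber's formula gives the same leading term.)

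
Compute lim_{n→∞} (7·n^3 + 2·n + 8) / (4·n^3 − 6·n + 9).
lim = 7/4

For large n the leading n^3 terms dominate both numerator and denominator. Dividing top and bottom by n^3, every other term tends to 0, leaving 7/4.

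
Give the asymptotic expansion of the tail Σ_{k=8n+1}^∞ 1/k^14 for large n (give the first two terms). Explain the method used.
Σ_{k>8n} 1/k^14 = 1/(13 · (8n)^13) − 1/(2 · (8n)^14) + O(1/(8n)^15)

Compare to the integral: ∫_{8n}^∞ x^(−14) dx = [−x^(−13)/13]_{8n}^∞ = 1/((14−1)·(8n)^13). The Euler-Maclaurin correction adds −f(8n)/2 = −1/(2·(8n)^14). Euler-Maclaurin then gives
  Σ_{k>8n} 1/k^14 = ∫_{8n}^∞ dx/x^14 − 1/(2·(8n)^14) + O(1/(8n)^15).
(Equivalently this is ζ(14) − Σ_{k≤8n} 1/k^14.)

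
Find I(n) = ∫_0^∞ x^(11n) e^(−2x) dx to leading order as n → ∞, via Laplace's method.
I(n) ~ (sqrt(2π·11n) / 2) · (11n/(2e))^(11n)

Write the integrand as exp(11n ln x − 2x) and set f(x) = 11n ln x − 2x. Then f'(x) = 11n/x − 2 = 0 at x* = 11n/2, and f''(x*) = −11n/x*^2 = −2^2/(11n). Laplace's method (interior maximum) gives
  I(n) ~ e^(f(x*)) · sqrt(2π / |f''(x*)|)
        = exp(11n ln(11n/2) − 11n) · sqrt(2π · 11n / 2^2)
        = (11n/2)^(11n) e^(−11n) · sqrt(2π·11n) / 2
        = (sqrt(2π·11n) / 2) · (11n/(2e))^(11n).
This matches Γ(11n+1)/2^(11n+1) with Stirling applied to Γ.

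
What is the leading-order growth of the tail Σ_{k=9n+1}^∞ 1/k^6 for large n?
Σ_{k>9n} 1/k^6 ~ 1/(5 · (9n)^5)

Compare to the integral: ∫_{9n}^∞ x^(−6) dx = [−x^(−5)/5]_{9n}^∞ = 1/((6−1)·(9n)^5). Euler-Maclaurin then gives
  Σ_{k>9n} 1/k^6 = ∫_{9n}^∞ dx/x^6 − 1/(2·(9n)^6) + O(1/(9n)^7).
(Equivalently this is ζ(6) − Σ_{k≤9n} 1/k^6.)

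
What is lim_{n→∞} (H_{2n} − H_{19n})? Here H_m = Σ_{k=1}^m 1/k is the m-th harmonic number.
lim = ln(2/19)

Euler-Maclaurin gives H_m = ln m + γ + 1/(2m) + O(1/m^2). The γ and O(1/m) terms cancel in the difference:
  H_{2n} − H_{19n} = ln(2n) − ln(19n) + O(1/n) = ln(2/19) + O(1/n).
Hence the limit is ln(2/19).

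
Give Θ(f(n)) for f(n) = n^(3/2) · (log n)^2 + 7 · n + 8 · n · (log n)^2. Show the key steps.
f(n) ∈ Θ(n^(3/2) · (log n)^2)

Compare the terms by growth order. For large n, n^a · (log n)^b dominates n^a' · (log n)^b' iff a > a', or (a = a' and b > b'). Ranking the 3 terms shows the dominant one is n^(3/2) · (log n)^2. Hence f(n) ∈ Θ(n^(3/2) · (log n)^2).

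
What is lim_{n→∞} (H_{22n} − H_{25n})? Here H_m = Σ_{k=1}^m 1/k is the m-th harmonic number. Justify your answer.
lim = ln(22/25)

Euler-Maclaurin gives H_m = ln m + γ + 1/(2m) + O(1/m^2). The γ and O(1/m) terms cancel in the difference:
  H_{22n} − H_{25n} = ln(22n) − ln(25n) + O(1/n) = ln(22/25) + O(1/n).
Hence the limit is ln(22/25).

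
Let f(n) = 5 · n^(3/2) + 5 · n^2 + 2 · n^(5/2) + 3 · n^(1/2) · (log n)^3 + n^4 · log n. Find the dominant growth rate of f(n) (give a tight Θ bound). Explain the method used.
f(n) ∈ Θ(n^4 · log n)

Compare the terms by growth order. For large n, n^a · (log n)^b dominates n^a' · (log n)^b' iff a > a', or (a = a' and b > b'). Ranking the 5 terms shows the dominant one is n^4 · log n. Hence f(n) ∈ Θ(n^4 · log n).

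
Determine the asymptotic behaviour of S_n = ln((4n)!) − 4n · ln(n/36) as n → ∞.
S_n ~ 4n · (ln 144 − 1) + O(ln n)

Stirling: ln((4n)!) = 4n ln(4n) − 4n + O(ln n).
  S_n = 4n ln(4n) − 4n − 4n ln(n/36) + O(ln n)
      = 4n ln(4n) − 4n ln n + 4n ln 36 − 4n + O(ln n)
      = 4n ln 4 + 4n ln 36 − 4n + O(ln n)
      = 4n (ln 144 − 1) + O(ln n).
Numerically ln(144) − 1 ≈ 3.9698.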